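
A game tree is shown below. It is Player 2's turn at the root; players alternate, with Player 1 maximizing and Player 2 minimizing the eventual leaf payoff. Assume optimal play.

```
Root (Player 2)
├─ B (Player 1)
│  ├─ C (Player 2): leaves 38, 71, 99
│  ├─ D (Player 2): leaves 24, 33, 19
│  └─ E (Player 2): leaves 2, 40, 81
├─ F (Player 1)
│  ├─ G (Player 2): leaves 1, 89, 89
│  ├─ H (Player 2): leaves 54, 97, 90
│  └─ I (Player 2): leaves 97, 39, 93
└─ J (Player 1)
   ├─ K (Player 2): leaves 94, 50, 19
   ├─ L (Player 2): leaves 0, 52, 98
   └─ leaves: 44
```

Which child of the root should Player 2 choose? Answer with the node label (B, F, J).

B

C (Player 2): min(38, 71, 99) = 38
D (Player 2): min(24, 33, 19) = 19
E (Player 2): min(2, 40, 81) = 2
B (Player 1): max(38, 19, 2) = 38
G (Player 2): min(1, 89, 89) = 1
H (Player 2): min(54, 97, 90) = 54
I (Player 2): min(97, 39, 93) = 39
F (Player 1): max(1, 54, 39) = 54
K (Player 2): min(94, 50, 19) = 19
L (Player 2): min(0, 52, 98) = 0
J (Player 1): max(19, 0, 44) = 44
Root (Player 2): min(38, 54, 44) = 38
Player 2 picks the child with the lowest value: B (value 38).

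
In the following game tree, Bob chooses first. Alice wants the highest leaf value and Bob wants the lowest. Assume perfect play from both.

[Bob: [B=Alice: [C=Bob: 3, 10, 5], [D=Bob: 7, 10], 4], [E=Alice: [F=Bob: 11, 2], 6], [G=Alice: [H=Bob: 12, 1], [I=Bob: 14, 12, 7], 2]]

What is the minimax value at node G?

7

H: min(12, 1) = 1
I: min(14, 12, 7) = 7
G: max(1, 7, 2) = 7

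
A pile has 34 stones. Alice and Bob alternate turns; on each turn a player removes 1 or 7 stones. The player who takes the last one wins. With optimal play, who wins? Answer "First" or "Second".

Second

Compute winning (W) and losing (L) positions by backward induction:
i:   0  1  2  3  4  5  6  7  8  9 10 11 12 13 14 15 16 17 18 19 20 21 22 23 24 25 26 27 28 29 30 31 32 33 34
     L  W  L  W  L  W  L  W  L  W  L  W  L  W  L  W  L  W  L  W  L  W  L  W  L  W  L  W  L  W  L  W  L  W  L
Position 34 is L, so the second player wins.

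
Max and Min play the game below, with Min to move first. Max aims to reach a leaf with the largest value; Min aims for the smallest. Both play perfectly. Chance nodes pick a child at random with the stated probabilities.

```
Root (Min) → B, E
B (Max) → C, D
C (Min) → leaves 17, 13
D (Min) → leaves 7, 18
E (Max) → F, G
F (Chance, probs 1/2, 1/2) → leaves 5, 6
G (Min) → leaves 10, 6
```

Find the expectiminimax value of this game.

C (Min): min(17, 13) = 13
D (Min): min(7, 18) = 7
B (Max): max(13, 7) = 13
F (Chance): 1/2·5 + 1/2·6 = 5.5
G (Min): min(10, 6) = 6
E (Max): max(5.5, 6) = 6
Root (Min): min(13, 6) = 6

6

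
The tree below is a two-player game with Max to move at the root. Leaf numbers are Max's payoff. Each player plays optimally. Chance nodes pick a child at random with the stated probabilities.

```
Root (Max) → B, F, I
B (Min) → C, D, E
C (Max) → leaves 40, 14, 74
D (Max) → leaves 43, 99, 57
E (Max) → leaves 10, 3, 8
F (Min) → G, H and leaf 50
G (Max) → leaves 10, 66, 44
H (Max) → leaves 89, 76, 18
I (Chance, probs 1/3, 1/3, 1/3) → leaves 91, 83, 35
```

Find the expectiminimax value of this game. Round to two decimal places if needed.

69.67

C (Max): max(40, 14, 74) = 74
D (Max): max(43, 99, 57) = 99
E (Max): max(10, 3, 8) = 10
B (Min): min(74, 99, 10) = 10
G (Max): max(10, 66, 44) = 66
H (Max): max(89, 76, 18) = 89
F (Min): min(66, 89, 50) = 50
I (Chance): 1/3·91 + 1/3·83 + 1/3·35 = 69.67
Root (Max): max(10, 50, 69.67) = 69.67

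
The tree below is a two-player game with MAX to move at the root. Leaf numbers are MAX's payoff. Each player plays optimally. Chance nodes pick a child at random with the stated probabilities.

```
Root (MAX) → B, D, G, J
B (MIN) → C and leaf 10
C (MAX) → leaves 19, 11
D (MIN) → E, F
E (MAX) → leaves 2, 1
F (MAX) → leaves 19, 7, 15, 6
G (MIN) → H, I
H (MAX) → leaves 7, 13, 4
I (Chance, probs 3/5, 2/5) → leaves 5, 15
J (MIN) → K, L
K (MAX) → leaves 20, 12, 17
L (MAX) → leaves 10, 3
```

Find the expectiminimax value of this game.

C (MAX): max(19, 11) = 19
B (MIN): min(19, 10) = 10
E (MAX): max(2, 1) = 2
F (MAX): max(19, 7, 15, 6) = 19
D (MIN): min(2, 19) = 2
H (MAX): max(7, 13, 4) = 13
I (Chance): 3/5·5 + 2/5·15 = 9
G (MIN): min(13, 9) = 9
K (MAX): max(20, 12, 17) = 20
L (MAX): max(10, 3) = 10
J (MIN): min(20, 10) = 10
Root (MAX): max(10, 2, 9, 10) = 10

10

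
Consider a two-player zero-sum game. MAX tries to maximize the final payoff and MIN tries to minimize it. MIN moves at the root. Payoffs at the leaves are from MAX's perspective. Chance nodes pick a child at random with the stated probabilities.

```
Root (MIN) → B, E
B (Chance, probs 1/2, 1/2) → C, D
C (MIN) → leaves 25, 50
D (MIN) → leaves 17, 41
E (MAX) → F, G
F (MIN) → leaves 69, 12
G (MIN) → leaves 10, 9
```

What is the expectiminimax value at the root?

C (MIN): min(25, 50) = 25
D (MIN): min(17, 41) = 17
B (Chance): 1/2·25 + 1/2·17 = 21
F (MIN): min(69, 12) = 12
G (MIN): min(10, 9) = 9
E (MAX): max(12, 9) = 12
Root (MIN): min(21, 12) = 12

12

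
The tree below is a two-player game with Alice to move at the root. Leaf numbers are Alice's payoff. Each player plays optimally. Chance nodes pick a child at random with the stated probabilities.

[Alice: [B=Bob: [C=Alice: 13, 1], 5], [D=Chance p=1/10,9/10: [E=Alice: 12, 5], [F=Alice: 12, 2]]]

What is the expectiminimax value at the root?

12

C (Alice): max(13, 1) = 13
B (Bob): min(13, 5) = 5
E (Alice): max(12, 5) = 12
F (Alice): max(12, 2) = 12
D (Chance): 1/10·12 + 9/10·12 = 12
Root (Alice): max(5, 12) = 12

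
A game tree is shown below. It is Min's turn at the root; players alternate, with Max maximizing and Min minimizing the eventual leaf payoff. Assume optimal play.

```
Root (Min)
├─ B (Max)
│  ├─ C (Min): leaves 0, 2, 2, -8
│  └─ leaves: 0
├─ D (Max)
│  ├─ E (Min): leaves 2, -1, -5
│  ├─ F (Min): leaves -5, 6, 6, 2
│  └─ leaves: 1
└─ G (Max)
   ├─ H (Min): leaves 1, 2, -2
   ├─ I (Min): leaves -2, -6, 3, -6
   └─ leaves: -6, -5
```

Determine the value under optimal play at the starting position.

C (Min): min(0, 2, 2, -8) = -8
B (Max): max(-8, 0) = 0
E (Min): min(2, -1, -5) = -5
F (Min): min(-5, 6, 6, 2) = -5
D (Max): max(-5, -5, 1) = 1
H (Min): min(1, 2, -2) = -2
I (Min): min(-2, -6, 3, -6) = -6
G (Max): max(-2, -6, -6, -5) = -2
Root (Min): min(0, 1, -2) = -2

-2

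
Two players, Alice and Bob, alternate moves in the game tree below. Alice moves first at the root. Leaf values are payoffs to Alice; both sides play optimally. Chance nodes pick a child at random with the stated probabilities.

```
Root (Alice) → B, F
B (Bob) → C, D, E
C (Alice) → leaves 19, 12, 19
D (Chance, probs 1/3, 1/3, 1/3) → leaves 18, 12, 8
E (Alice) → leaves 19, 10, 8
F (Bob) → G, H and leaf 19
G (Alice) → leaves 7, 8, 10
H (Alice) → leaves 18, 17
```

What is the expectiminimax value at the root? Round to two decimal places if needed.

C (Alice): max(19, 12, 19) = 19
D (Chance): 1/3·18 + 1/3·12 + 1/3·8 = 12.67
E (Alice): max(19, 10, 8) = 19
B (Bob): min(19, 12.67, 19) = 12.67
G (Alice): max(7, 8, 10) = 10
H (Alice): max(18, 17) = 18
F (Bob): min(10, 18, 19) = 10
Root (Alice): max(12.67, 10) = 12.67

12.67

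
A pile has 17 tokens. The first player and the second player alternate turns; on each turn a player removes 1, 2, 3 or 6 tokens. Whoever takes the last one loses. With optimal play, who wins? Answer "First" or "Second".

Second

Mark each pile size as W (mover wins) or L (mover loses):
i:   0  1  2  3  4  5  6  7  8  9 10 11 12 13 14 15 16 17
     W  L  W  W  W  L  W  W  W  L  W  W  W  L  W  W  W  L
Position 17 is L, so the second player wins.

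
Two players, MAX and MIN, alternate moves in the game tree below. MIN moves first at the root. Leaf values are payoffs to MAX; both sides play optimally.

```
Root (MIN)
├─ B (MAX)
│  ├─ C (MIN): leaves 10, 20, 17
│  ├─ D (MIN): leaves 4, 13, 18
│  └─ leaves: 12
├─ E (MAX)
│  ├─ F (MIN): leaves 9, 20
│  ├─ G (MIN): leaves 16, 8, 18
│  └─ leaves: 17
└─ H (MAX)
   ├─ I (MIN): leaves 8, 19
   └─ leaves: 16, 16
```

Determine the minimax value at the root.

C (MIN): min(10, 20, 17) = 10
D (MIN): min(4, 13, 18) = 4
B (MAX): max(10, 4, 12) = 12
F (MIN): min(9, 20) = 9
G (MIN): min(16, 8, 18) = 8
E (MAX): max(9, 8, 17) = 17
I (MIN): min(8, 19) = 8
H (MAX): max(8, 16, 16) = 16
Root (MIN): min(12, 17, 16) = 12

12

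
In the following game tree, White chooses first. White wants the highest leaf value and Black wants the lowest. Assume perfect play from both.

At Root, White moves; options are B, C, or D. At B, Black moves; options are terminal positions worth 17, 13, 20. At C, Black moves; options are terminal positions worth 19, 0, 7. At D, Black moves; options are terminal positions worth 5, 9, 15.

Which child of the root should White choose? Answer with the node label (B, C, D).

B (Black): min(17, 13, 20) = 13
C (Black): min(19, 0, 7) = 0
D (Black): min(5, 9, 15) = 5
Root (White): max(13, 0, 5) = 13
White picks the child with the highest value: B (value 13).

B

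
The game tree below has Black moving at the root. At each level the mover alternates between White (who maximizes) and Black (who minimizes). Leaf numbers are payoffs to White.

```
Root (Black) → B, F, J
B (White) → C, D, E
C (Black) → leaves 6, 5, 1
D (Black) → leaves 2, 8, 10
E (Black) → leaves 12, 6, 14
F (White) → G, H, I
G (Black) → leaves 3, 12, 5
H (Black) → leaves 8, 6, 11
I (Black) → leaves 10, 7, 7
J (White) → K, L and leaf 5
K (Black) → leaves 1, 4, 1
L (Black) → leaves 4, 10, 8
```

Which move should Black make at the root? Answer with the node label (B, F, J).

C (Black): min(6, 5, 1) = 1
D (Black): min(2, 8, 10) = 2
E (Black): min(12, 6, 14) = 6
B (White): max(1, 2, 6) = 6
G (Black): min(3, 12, 5) = 3
H (Black): min(8, 6, 11) = 6
I (Black): min(10, 7, 7) = 7
F (White): max(3, 6, 7) = 7
K (Black): min(1, 4, 1) = 1
L (Black): min(4, 10, 8) = 4
J (White): max(1, 4, 5) = 5
Root (Black): min(6, 7, 5) = 5
Black picks the child with the lowest value: J (value 5).

J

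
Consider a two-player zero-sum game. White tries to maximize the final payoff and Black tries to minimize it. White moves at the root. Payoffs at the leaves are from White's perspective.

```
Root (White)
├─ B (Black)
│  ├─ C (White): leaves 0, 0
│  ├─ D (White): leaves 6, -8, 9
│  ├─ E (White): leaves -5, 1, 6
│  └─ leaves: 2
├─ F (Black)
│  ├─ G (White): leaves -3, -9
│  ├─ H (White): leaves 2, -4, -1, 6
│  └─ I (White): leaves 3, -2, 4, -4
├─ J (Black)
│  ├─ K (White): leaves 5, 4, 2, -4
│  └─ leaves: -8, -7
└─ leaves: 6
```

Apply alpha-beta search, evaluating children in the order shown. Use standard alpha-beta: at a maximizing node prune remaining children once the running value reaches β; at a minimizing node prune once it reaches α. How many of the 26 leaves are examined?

14

C [α=-∞,β=+∞]: v=0
D [α=-∞,β=0]: v=6 after child 1 ≥ β → β-cutoff, skip 2
E [α=-∞,β=0]: v=1 after child 2 ≥ β → β-cutoff, skip 1
B [α=-∞,β=+∞]: v=0
G [α=0,β=+∞]: v=-3
F [α=0,β=+∞]: v=-3 after child 1 ≤ α → α-cutoff, skip 2
K [α=0,β=+∞]: v=5
J [α=0,β=+∞]: v=-8 after child 2 ≤ α → α-cutoff, skip 1
Root [α=-∞,β=+∞]: v=6
Leaves evaluated: 14 of 26.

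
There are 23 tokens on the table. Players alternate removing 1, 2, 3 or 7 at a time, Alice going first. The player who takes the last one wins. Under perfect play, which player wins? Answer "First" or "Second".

First

Compute winning (W) and losing (L) positions by backward induction:
i:   0  1  2  3  4  5  6  7  8  9 10 11 12 13 14 15 16 17 18 19 20 21 22 23
     L  W  W  W  L  W  W  W  L  W  W  W  L  W  W  W  L  W  W  W  L  W  W  W
Position 23 is W, so the first player wins.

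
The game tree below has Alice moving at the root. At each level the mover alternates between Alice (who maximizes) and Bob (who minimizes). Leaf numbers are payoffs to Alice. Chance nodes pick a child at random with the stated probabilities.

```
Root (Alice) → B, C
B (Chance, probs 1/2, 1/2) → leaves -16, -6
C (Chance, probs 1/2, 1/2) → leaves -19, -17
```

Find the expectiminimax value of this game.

B (Chance): 1/2·-16 + 1/2·-6 = -11
C (Chance): 1/2·-19 + 1/2·-17 = -18
Root (Alice): max(-11, -18) = -11

-11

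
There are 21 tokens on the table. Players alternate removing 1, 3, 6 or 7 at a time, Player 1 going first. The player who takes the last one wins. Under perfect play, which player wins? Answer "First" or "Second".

Mark each pile size as W (mover wins) or L (mover loses):
i:   0  1  2  3  4  5  6  7  8  9 10 11 12 13 14 15 16 17 18 19 20 21
     L  W  L  W  L  W  W  W  W  W  W  W  L  W  L  W  L  W  W  W  W  W
Position 21 is W, so the first player wins.

First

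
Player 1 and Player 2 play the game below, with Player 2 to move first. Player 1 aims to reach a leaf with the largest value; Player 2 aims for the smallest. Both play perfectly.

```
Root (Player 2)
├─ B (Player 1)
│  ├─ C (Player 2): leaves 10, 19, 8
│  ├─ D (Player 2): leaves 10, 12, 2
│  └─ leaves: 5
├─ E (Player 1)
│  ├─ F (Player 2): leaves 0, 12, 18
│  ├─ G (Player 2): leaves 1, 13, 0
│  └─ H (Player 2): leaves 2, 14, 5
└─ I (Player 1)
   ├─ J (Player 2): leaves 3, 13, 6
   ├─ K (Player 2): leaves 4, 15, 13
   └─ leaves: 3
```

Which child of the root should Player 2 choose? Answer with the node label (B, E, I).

C (Player 2): min(10, 19, 8) = 8
D (Player 2): min(10, 12, 2) = 2
B (Player 1): max(8, 2, 5) = 8
F (Player 2): min(0, 12, 18) = 0
G (Player 2): min(1, 13, 0) = 0
H (Player 2): min(2, 14, 5) = 2
E (Player 1): max(0, 0, 2) = 2
J (Player 2): min(3, 13, 6) = 3
K (Player 2): min(4, 15, 13) = 4
I (Player 1): max(3, 4, 3) = 4
Root (Player 2): min(8, 2, 4) = 2
Player 2 picks the child with the lowest value: E (value 2).

E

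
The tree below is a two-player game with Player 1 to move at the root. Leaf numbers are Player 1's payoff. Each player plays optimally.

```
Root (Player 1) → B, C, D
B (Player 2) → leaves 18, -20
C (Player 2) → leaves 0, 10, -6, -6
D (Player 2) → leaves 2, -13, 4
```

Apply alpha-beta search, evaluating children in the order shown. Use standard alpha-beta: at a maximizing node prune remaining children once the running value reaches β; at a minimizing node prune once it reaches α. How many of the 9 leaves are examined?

8

B [α=-∞,β=+∞]: v=-20
C [α=-20,β=+∞]: v=-6
D [α=-6,β=+∞]: v=-13 after child 2 ≤ α → α-cutoff, skip 1
Root [α=-∞,β=+∞]: v=-6
Leaves evaluated: 8 of 9.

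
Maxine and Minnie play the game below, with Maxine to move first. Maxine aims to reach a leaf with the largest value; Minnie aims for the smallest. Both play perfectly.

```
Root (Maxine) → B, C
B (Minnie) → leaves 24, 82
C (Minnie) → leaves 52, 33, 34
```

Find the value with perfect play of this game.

B (Minnie): min(24, 82) = 24
C (Minnie): min(52, 33, 34) = 33
Root (Maxine): max(24, 33) = 33

33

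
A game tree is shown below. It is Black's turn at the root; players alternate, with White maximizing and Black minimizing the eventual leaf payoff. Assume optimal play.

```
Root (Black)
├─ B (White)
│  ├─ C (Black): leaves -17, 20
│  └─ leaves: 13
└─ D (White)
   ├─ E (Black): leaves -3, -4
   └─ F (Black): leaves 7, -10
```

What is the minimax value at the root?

-4

C (Black): min(-17, 20) = -17
B (White): max(-17, 13) = 13
E (Black): min(-3, -4) = -4
F (Black): min(7, -10) = -10
D (White): max(-4, -10) = -4
Root (Black): min(13, -4) = -4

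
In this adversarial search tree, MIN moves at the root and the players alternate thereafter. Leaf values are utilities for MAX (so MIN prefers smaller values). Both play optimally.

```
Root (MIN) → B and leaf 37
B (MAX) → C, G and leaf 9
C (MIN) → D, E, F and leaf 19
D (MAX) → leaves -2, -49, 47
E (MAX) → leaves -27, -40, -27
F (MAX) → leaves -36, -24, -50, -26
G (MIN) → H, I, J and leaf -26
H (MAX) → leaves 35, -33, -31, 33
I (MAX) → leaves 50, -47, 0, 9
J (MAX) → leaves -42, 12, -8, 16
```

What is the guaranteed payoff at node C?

D: max(-2, -49, 47) = 47
E: max(-27, -40, -27) = -27
F: max(-36, -24, -50, -26) = -24
C: min(47, -27, -24, 19) = -27

-27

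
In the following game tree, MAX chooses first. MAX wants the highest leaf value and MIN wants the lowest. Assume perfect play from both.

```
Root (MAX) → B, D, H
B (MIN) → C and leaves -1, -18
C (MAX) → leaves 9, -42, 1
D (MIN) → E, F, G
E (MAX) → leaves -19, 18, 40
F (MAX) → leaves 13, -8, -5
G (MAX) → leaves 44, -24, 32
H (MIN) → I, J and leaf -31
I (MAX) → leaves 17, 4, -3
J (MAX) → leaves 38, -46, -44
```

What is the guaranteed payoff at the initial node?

C (MAX): max(9, -42, 1) = 9
B (MIN): min(9, -1, -18) = -18
E (MAX): max(-19, 18, 40) = 40
F (MAX): max(13, -8, -5) = 13
G (MAX): max(44, -24, 32) = 44
D (MIN): min(40, 13, 44) = 13
I (MAX): max(17, 4, -3) = 17
J (MAX): max(38, -46, -44) = 38
H (MIN): min(17, 38, -31) = -31
Root (MAX): max(-18, 13, -31) = 13

13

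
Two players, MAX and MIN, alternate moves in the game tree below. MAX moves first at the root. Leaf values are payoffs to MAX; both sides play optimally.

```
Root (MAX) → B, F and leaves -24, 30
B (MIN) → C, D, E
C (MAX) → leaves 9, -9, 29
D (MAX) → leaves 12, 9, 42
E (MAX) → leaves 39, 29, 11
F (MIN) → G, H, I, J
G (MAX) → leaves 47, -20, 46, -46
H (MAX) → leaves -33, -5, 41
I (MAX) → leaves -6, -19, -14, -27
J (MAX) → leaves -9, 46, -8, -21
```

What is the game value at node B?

29

C: max(9, -9, 29) = 29
D: max(12, 9, 42) = 42
E: max(39, 29, 11) = 39
B: min(29, 42, 39) = 29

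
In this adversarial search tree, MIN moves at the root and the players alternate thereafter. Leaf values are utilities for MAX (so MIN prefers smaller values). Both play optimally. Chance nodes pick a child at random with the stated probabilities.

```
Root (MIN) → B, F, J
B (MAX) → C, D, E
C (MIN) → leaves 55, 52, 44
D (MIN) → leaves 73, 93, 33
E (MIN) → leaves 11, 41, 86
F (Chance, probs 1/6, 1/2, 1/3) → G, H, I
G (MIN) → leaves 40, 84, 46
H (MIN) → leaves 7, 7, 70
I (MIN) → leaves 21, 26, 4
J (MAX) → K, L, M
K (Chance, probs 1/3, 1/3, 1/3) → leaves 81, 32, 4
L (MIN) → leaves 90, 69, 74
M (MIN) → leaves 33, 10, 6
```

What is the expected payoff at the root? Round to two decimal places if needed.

11.5

C (MIN): min(55, 52, 44) = 44
D (MIN): min(73, 93, 33) = 33
E (MIN): min(11, 41, 86) = 11
B (MAX): max(44, 33, 11) = 44
G (MIN): min(40, 84, 46) = 40
H (MIN): min(7, 7, 70) = 7
I (MIN): min(21, 26, 4) = 4
F (Chance): 1/6·40 + 1/2·7 + 1/3·4 = 11.5
K (Chance): 1/3·81 + 1/3·32 + 1/3·4 = 39
L (MIN): min(90, 69, 74) = 69
M (MIN): min(33, 10, 6) = 6
J (MAX): max(39, 69, 6) = 69
Root (MIN): min(44, 11.5, 69) = 11.5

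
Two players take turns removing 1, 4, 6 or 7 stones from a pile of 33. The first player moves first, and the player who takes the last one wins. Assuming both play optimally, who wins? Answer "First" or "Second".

First

Compute winning (W) and losing (L) positions by backward induction:
i:   0  1  2  3  4  5  6  7  8  9 10 11 12 13 14 15 16 17 18 19 20 21 22 23 24 25 26 27 28 29 30 31 32 33
     L  W  L  W  W  L  W  W  W  W  L  W  W  L  W  L  W  W  L  W  W  W  W  L  W  W  L  W  L  W  W  L  W  W
Position 33 is W, so the first player wins.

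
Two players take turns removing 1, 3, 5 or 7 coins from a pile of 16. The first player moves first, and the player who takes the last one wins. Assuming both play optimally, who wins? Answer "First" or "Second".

Second

i:   0  1  2  3  4  5  6  7  8  9 10 11 12 13 14 15 16
     L  W  L  W  L  W  L  W  L  W  L  W  L  W  L  W  L
Position 16 is L, so the second player wins.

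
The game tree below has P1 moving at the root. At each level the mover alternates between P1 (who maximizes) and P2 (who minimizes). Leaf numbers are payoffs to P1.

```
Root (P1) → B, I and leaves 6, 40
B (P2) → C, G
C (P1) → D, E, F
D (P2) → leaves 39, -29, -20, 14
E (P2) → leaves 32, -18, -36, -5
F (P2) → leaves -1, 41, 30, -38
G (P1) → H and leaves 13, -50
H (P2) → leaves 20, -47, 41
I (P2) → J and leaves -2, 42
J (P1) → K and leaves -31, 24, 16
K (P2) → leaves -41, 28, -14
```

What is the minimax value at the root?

40

D (P2): min(39, -29, -20, 14) = -29
E (P2): min(32, -18, -36, -5) = -36
F (P2): min(-1, 41, 30, -38) = -38
C (P1): max(-29, -36, -38) = -29
H (P2): min(20, -47, 41) = -47
G (P1): max(-47, 13, -50) = 13
B (P2): min(-29, 13) = -29
K (P2): min(-41, 28, -14) = -41
J (P1): max(-41, -31, 24, 16) = 24
I (P2): min(24, -2, 42) = -2
Root (P1): max(-29, -2, 6, 40) = 40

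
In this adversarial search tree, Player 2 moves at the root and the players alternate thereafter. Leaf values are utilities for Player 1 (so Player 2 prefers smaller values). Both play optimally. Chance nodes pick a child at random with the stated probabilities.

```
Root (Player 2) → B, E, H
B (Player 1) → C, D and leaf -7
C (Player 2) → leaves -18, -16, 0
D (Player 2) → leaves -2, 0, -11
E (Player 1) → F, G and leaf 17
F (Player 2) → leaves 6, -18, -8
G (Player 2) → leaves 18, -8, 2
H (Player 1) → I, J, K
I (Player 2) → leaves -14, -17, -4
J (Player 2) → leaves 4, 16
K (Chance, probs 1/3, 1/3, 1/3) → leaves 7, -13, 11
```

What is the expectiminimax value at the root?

-7

C (Player 2): min(-18, -16, 0) = -18
D (Player 2): min(-2, 0, -11) = -11
B (Player 1): max(-18, -11, -7) = -7
F (Player 2): min(6, -18, -8) = -18
G (Player 2): min(18, -8, 2) = -8
E (Player 1): max(-18, -8, 17) = 17
I (Player 2): min(-14, -17, -4) = -17
J (Player 2): min(4, 16) = 4
K (Chance): 1/3·7 + 1/3·-13 + 1/3·11 = 1.67
H (Player 1): max(-17, 4, 1.67) = 4
Root (Player 2): min(-7, 17, 4) = -7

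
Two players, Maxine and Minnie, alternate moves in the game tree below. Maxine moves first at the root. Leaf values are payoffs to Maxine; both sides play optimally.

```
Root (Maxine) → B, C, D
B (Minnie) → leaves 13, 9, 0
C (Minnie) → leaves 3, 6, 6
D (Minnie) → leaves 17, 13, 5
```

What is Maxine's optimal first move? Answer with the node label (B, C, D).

B (Minnie): min(13, 9, 0) = 0
C (Minnie): min(3, 6, 6) = 3
D (Minnie): min(17, 13, 5) = 5
Root (Maxine): max(0, 3, 5) = 5
Maxine picks the child with the highest value: D (value 5).

D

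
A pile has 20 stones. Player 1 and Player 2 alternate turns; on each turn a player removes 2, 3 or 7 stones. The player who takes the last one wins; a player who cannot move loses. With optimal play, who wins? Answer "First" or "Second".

Second

Mark each pile size as W (mover wins) or L (mover loses):
i:   0  1  2  3  4  5  6  7  8  9 10 11 12 13 14 15 16 17 18 19 20
     L  L  W  W  W  L  L  W  W  W  L  L  W  W  W  L  L  W  W  W  L
Position 20 is L, so the second player wins.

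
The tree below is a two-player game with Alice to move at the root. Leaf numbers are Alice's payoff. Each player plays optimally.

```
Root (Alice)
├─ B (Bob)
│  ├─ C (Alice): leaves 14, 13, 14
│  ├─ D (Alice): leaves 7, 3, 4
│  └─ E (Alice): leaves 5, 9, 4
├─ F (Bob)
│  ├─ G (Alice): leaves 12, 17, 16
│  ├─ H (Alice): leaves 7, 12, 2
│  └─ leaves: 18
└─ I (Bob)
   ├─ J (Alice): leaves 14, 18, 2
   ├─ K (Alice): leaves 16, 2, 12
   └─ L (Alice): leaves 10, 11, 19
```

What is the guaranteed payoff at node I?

J: max(14, 18, 2) = 18
K: max(16, 2, 12) = 16
L: max(10, 11, 19) = 19
I: min(18, 16, 19) = 16

16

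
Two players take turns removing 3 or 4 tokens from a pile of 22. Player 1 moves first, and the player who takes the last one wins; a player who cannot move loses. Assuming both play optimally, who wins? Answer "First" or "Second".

Second

W/L table (W = player to move can force a win):
i:   0  1  2  3  4  5  6  7  8  9 10 11 12 13 14 15 16 17 18 19 20 21 22
     L  L  L  W  W  W  W  L  L  L  W  W  W  W  L  L  L  W  W  W  W  L  L
Position 22 is L, so the second player wins.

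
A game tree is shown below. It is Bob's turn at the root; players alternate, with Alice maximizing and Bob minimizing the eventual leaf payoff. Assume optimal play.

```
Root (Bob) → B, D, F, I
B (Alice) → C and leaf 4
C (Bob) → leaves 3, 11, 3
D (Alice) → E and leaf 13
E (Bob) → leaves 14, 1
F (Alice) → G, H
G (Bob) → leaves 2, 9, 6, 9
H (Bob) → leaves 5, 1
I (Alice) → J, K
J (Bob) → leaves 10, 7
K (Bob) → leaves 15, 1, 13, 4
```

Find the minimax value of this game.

C (Bob): min(3, 11, 3) = 3
B (Alice): max(3, 4) = 4
E (Bob): min(14, 1) = 1
D (Alice): max(1, 13) = 13
G (Bob): min(2, 9, 6, 9) = 2
H (Bob): min(5, 1) = 1
F (Alice): max(2, 1) = 2
J (Bob): min(10, 7) = 7
K (Bob): min(15, 1, 13, 4) = 1
I (Alice): max(7, 1) = 7
Root (Bob): min(4, 13, 2, 7) = 2

2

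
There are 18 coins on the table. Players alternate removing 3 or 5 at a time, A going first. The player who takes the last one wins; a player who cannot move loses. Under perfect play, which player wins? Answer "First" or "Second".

Second

W/L table (W = player to move can force a win):
i:   0  1  2  3  4  5  6  7  8  9 10 11 12 13 14 15 16 17 18
     L  L  L  W  W  W  W  W  L  L  L  W  W  W  W  W  L  L  L
Position 18 is L, so the second player wins.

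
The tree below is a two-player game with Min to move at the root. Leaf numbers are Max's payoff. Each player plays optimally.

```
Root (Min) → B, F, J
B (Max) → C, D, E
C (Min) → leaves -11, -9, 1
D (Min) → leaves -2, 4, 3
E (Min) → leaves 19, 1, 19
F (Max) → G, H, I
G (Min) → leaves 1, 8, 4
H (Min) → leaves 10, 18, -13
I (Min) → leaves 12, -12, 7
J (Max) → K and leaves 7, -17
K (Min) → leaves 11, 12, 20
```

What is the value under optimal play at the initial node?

C (Min): min(-11, -9, 1) = -11
D (Min): min(-2, 4, 3) = -2
E (Min): min(19, 1, 19) = 1
B (Max): max(-11, -2, 1) = 1
G (Min): min(1, 8, 4) = 1
H (Min): min(10, 18, -13) = -13
I (Min): min(12, -12, 7) = -12
F (Max): max(1, -13, -12) = 1
K (Min): min(11, 12, 20) = 11
J (Max): max(11, 7, -17) = 11
Root (Min): min(1, 1, 11) = 1

1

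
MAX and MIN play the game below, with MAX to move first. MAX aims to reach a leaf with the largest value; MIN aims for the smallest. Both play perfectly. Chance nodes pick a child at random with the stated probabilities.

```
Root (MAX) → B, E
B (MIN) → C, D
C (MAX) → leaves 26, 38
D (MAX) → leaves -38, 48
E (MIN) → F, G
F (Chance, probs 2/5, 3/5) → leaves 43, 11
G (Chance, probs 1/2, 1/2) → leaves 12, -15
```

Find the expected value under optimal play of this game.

C (MAX): max(26, 38) = 38
D (MAX): max(-38, 48) = 48
B (MIN): min(38, 48) = 38
F (Chance): 2/5·43 + 3/5·11 = 23.8
G (Chance): 1/2·12 + 1/2·-15 = -1.5
E (MIN): min(23.8, -1.5) = -1.5
Root (MAX): max(38, -1.5) = 38

38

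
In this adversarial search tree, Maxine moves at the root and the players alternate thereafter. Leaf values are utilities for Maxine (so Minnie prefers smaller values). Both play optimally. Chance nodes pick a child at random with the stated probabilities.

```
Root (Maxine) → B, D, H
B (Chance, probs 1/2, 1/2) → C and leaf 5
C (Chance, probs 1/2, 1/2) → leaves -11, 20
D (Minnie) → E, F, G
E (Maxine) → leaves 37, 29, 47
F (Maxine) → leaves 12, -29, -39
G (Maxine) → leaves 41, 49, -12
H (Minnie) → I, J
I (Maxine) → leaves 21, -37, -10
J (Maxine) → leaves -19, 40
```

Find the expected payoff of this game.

21

C (Chance): 1/2·-11 + 1/2·20 = 4.5
B (Chance): 1/2·4.5 + 1/2·5 = 4.75
E (Maxine): max(37, 29, 47) = 47
F (Maxine): max(12, -29, -39) = 12
G (Maxine): max(41, 49, -12) = 49
D (Minnie): min(47, 12, 49) = 12
I (Maxine): max(21, -37, -10) = 21
J (Maxine): max(-19, 40) = 40
H (Minnie): min(21, 40) = 21
Root (Maxine): max(4.75, 12, 21) = 21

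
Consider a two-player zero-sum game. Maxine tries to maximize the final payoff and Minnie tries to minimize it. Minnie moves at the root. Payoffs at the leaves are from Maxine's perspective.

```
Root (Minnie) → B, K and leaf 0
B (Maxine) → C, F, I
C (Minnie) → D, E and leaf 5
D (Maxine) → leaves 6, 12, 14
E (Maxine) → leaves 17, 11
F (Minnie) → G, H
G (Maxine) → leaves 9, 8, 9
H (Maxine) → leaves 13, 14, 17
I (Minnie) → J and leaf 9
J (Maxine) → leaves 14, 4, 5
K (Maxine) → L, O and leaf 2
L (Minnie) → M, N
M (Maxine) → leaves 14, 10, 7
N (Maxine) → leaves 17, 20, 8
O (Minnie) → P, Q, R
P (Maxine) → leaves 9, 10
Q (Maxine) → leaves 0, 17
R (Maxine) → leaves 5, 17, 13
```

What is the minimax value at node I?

J: max(14, 4, 5) = 14
I: min(14, 9) = 9

9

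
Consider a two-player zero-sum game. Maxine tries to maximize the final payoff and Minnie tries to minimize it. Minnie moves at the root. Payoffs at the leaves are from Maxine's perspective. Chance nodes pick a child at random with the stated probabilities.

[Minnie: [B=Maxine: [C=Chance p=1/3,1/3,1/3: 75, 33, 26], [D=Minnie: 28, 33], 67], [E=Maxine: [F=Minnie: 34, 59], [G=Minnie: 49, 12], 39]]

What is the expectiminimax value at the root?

39

C (Chance): 1/3·75 + 1/3·33 + 1/3·26 = 44.67
D (Minnie): min(28, 33) = 28
B (Maxine): max(44.67, 28, 67) = 67
F (Minnie): min(34, 59) = 34
G (Minnie): min(49, 12) = 12
E (Maxine): max(34, 12, 39) = 39
Root (Minnie): min(67, 39) = 39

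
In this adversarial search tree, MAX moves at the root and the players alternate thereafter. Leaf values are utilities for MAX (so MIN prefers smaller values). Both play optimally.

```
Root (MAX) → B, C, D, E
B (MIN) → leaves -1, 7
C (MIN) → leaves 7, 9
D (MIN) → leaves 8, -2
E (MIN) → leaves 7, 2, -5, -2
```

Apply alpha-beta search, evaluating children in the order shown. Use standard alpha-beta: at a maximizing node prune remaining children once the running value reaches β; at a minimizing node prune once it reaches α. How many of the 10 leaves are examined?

B [α=-∞,β=+∞]: v=-1
C [α=-1,β=+∞]: v=7
D [α=7,β=+∞]: v=-2
E [α=7,β=+∞]: v=7 after child 1 ≤ α → α-cutoff, skip 3
Root [α=-∞,β=+∞]: v=7
Leaves evaluated: 7 of 10.

7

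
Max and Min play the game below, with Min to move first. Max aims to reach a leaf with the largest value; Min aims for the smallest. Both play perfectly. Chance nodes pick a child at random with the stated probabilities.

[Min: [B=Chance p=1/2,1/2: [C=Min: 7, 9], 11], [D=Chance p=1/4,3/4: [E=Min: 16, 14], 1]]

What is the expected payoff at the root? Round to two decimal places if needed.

4.25

C (Min): min(7, 9) = 7
B (Chance): 1/2·7 + 1/2·11 = 9
E (Min): min(16, 14) = 14
D (Chance): 1/4·14 + 3/4·1 = 4.25
Root (Min): min(9, 4.25) = 4.25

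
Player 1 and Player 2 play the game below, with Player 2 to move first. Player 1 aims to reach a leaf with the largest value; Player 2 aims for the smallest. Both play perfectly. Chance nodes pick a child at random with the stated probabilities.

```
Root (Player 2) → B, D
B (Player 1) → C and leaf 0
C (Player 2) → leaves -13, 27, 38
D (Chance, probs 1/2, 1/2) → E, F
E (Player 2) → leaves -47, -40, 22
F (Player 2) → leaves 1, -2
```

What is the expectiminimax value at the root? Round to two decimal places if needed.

-24.5

C (Player 2): min(-13, 27, 38) = -13
B (Player 1): max(-13, 0) = 0
E (Player 2): min(-47, -40, 22) = -47
F (Player 2): min(1, -2) = -2
D (Chance): 1/2·-47 + 1/2·-2 = -24.5
Root (Player 2): min(0, -24.5) = -24.5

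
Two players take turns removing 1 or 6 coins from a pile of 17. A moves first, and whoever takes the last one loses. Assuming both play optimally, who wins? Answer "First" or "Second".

Compute winning (W) and losing (L) positions by backward induction:
i:   0  1  2  3  4  5  6  7  8  9 10 11 12 13 14 15 16 17
     W  L  W  L  W  L  W  W  L  W  L  W  L  W  W  L  W  L
Position 17 is L, so the second player wins.

Second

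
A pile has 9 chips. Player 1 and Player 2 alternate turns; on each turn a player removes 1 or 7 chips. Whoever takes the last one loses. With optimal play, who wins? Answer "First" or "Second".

i:   0  1  2  3  4  5  6  7  8  9
     W  L  W  L  W  L  W  L  W  L
Position 9 is L, so the second player wins.

Second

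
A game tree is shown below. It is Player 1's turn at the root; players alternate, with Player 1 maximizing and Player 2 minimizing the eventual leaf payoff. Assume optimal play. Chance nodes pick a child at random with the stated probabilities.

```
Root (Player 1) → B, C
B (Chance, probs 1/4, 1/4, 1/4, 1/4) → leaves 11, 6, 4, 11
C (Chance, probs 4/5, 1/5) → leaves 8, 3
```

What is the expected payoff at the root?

8

B (Chance): 1/4·11 + 1/4·6 + 1/4·4 + 1/4·11 = 8
C (Chance): 4/5·8 + 1/5·3 = 7
Root (Player 1): max(8, 7) = 8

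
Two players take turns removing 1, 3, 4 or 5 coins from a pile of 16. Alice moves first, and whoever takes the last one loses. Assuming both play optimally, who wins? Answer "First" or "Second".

W/L table (W = player to move can force a win):
i:   0  1  2  3  4  5  6  7  8  9 10 11 12 13 14 15 16
     W  L  W  L  W  W  W  W  W  L  W  L  W  W  W  W  W
Position 16 is W, so the first player wins.

First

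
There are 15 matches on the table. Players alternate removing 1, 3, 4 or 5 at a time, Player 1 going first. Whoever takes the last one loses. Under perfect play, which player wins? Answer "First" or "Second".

W/L table (W = player to move can force a win):
i:   0  1  2  3  4  5  6  7  8  9 10 11 12 13 14 15
     W  L  W  L  W  W  W  W  W  L  W  L  W  W  W  W
Position 15 is W, so the first player wins.

First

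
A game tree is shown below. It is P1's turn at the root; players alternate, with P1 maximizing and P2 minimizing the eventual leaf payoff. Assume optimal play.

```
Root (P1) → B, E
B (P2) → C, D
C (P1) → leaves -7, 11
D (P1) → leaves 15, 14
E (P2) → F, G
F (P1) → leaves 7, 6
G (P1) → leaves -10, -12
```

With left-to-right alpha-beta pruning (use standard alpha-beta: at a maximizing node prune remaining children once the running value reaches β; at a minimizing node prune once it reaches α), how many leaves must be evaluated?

5

C [α=-∞,β=+∞]: v=11
D [α=-∞,β=11]: v=15 after child 1 ≥ β → β-cutoff, skip 1
B [α=-∞,β=+∞]: v=11
F [α=11,β=+∞]: v=7
E [α=11,β=+∞]: v=7 after child 1 ≤ α → α-cutoff, skip 1
Root [α=-∞,β=+∞]: v=11
Leaves evaluated: 5 of 8.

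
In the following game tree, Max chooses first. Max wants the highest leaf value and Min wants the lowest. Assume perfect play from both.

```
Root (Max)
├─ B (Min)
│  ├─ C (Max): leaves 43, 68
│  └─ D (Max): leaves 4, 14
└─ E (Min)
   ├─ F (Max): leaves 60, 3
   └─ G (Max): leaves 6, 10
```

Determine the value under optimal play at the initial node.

C (Max): max(43, 68) = 68
D (Max): max(4, 14) = 14
B (Min): min(68, 14) = 14
F (Max): max(60, 3) = 60
G (Max): max(6, 10) = 10
E (Min): min(60, 10) = 10
Root (Max): max(14, 10) = 14

14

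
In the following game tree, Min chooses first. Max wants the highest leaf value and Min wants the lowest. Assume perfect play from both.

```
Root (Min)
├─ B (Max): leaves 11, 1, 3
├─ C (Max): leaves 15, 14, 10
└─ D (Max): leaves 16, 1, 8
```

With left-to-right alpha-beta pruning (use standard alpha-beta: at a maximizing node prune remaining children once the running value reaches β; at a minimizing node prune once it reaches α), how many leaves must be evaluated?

B [α=-∞,β=+∞]: v=11
C [α=-∞,β=11]: v=15 after child 1 ≥ β → β-cutoff, skip 2
D [α=-∞,β=11]: v=16 after child 1 ≥ β → β-cutoff, skip 2
Root [α=-∞,β=+∞]: v=11
Leaves evaluated: 5 of 9.

5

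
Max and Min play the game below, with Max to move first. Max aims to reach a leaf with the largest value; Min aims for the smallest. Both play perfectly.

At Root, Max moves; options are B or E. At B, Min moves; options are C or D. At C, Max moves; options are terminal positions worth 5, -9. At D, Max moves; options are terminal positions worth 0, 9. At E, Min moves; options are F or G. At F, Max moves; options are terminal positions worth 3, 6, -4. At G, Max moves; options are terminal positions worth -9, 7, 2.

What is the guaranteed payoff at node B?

C: max(5, -9) = 5
D: max(0, 9) = 9
B: min(5, 9) = 5

5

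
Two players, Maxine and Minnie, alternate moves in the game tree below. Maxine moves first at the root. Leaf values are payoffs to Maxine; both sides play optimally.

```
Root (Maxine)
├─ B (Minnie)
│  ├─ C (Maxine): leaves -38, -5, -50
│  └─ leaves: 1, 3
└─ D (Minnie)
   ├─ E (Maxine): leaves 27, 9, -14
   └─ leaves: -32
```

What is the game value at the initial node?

C (Maxine): max(-38, -5, -50) = -5
B (Minnie): min(-5, 1, 3) = -5
E (Maxine): max(27, 9, -14) = 27
D (Minnie): min(27, -32) = -32
Root (Maxine): max(-5, -32) = -5

-5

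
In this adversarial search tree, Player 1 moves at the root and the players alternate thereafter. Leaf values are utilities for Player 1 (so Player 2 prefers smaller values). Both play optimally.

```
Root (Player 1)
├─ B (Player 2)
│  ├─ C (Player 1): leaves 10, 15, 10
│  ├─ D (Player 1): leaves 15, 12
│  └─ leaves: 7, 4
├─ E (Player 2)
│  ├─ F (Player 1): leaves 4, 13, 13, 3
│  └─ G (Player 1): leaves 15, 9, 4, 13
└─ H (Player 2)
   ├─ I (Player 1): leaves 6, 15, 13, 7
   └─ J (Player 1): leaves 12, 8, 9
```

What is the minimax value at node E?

13

F: max(4, 13, 13, 3) = 13
G: max(15, 9, 4, 13) = 15
E: min(13, 15) = 13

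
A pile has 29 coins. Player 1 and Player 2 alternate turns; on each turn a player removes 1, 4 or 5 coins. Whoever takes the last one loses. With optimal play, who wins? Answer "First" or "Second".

First

W/L table (W = player to move can force a win):
i:   0  1  2  3  4  5  6  7  8  9 10 11 12 13 14 15 16 17 18 19 20 21 22 23 24 25 26 27 28 29
     W  L  W  L  W  W  W  W  W  L  W  L  W  W  W  W  W  L  W  L  W  W  W  W  W  L  W  L  W  W
Position 29 is W, so the first player wins.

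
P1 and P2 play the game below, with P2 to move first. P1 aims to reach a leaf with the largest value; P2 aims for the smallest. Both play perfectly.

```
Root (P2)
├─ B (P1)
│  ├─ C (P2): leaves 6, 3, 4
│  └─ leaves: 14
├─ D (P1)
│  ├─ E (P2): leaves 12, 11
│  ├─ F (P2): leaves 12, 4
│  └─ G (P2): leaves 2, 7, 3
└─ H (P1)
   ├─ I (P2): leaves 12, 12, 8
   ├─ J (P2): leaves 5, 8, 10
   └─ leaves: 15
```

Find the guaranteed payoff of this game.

11

C (P2): min(6, 3, 4) = 3
B (P1): max(3, 14) = 14
E (P2): min(12, 11) = 11
F (P2): min(12, 4) = 4
G (P2): min(2, 7, 3) = 2
D (P1): max(11, 4, 2) = 11
I (P2): min(12, 12, 8) = 8
J (P2): min(5, 8, 10) = 5
H (P1): max(8, 5, 15) = 15
Root (P2): min(14, 11, 15) = 11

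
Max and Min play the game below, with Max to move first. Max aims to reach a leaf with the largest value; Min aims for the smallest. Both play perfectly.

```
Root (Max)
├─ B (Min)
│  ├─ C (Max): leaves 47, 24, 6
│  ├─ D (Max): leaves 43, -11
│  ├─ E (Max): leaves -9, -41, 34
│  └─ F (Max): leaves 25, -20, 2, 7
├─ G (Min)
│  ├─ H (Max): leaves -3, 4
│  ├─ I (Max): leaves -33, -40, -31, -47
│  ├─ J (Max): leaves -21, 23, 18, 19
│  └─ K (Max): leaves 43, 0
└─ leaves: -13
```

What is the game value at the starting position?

25

C (Max): max(47, 24, 6) = 47
D (Max): max(43, -11) = 43
E (Max): max(-9, -41, 34) = 34
F (Max): max(25, -20, 2, 7) = 25
B (Min): min(47, 43, 34, 25) = 25
H (Max): max(-3, 4) = 4
I (Max): max(-33, -40, -31, -47) = -31
J (Max): max(-21, 23, 18, 19) = 23
K (Max): max(43, 0) = 43
G (Min): min(4, -31, 23, 43) = -31
Root (Max): max(25, -31, -13) = 25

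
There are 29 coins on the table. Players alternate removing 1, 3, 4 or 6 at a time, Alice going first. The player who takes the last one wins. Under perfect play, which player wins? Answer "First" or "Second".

First

W/L table (W = player to move can force a win):
i:   0  1  2  3  4  5  6  7  8  9 10 11 12 13 14 15 16 17 18 19 20 21 22 23 24 25 26 27 28 29
     L  W  L  W  W  W  W  L  W  L  W  W  W  W  L  W  L  W  W  W  W  L  W  L  W  W  W  W  L  W
Position 29 is W, so the first player wins.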